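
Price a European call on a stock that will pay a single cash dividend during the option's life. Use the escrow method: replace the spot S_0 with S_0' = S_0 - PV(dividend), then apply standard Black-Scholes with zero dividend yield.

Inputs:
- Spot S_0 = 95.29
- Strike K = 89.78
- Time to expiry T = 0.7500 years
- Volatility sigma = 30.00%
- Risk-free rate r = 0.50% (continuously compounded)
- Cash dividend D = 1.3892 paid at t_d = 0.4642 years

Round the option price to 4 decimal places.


PV(D) = D * exp(-r * t_d) = 1.3892 * 0.99768169 = 1.38597941
S_0' = S_0 - PV(D) = 95.2900 - 1.38597941 = 93.90402059
d1 = (ln(S_0'/K) + (r + sigma^2/2)*T) / (sigma*sqrt(T)) = 0.31719997
d2 = d1 - sigma*sqrt(T) = 0.05739235
exp(-rT) = 0.99625702
N(d1) = 0.62445406; N(d2) = 0.52288367
C = S_0' * N(d1) - K * exp(-rT) * N(d2) = 93.90402059 * 0.62445406 - 89.7800 * 0.99625702 * 0.52288367 = 11.8700

Answer: Price = 11.8700


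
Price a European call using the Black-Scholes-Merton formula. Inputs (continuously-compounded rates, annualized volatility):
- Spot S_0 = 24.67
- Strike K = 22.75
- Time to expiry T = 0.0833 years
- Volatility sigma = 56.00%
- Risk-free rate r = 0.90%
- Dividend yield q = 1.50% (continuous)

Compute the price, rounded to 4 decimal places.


Answer: Price = 2.6637

Derivation:
d1 = (ln(S/K) + (r - q + 0.5*sigma^2) * T) / (sigma * sqrt(T)) = 0.57901931
d2 = d1 - sigma * sqrt(T) = 0.41739357
exp(-rT) = 0.99925058; exp(-qT) = 0.99875128
C = S_0 * exp(-qT) * N(d1) - K * exp(-rT) * N(d2)
N(d1) = 0.71871193; N(d2) = 0.66180472
C = 24.6700 * 0.99875128 * 0.71871193 - 22.7500 * 0.99925058 * 0.66180472 = 2.6637


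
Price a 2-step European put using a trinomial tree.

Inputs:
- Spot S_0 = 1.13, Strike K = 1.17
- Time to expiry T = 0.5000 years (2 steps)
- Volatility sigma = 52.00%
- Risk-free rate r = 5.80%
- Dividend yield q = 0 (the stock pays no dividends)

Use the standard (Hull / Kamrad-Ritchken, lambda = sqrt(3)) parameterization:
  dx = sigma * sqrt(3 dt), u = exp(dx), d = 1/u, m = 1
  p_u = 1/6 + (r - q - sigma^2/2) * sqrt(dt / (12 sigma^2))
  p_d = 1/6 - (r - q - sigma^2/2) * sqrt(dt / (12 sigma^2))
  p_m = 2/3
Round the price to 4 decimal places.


Answer: Price = V(0,0) = 0.1534

Derivation:
dt = T/N = 0.250000; dx = sigma*sqrt(3*dt) = 0.450333
u = exp(dx) = 1.568835; d = 1/u = 0.637416
p_u = 0.145238, p_m = 0.666667, p_d = 0.188095
Discount per step: exp(-r*dt) = 0.985605
Stock lattice S(k, j) with j the centered position index:
  k=0: S(0,+0) = 1.1300
  k=1: S(1,-1) = 0.7203; S(1,+0) = 1.1300; S(1,+1) = 1.7728
  k=2: S(2,-2) = 0.4591; S(2,-1) = 0.7203; S(2,+0) = 1.1300; S(2,+1) = 1.7728; S(2,+2) = 2.7812
Terminal payoffs V(N, j) = max(K - S_T, 0):
  V(2,-2) = 0.710882; V(2,-1) = 0.449720; V(2,+0) = 0.040000; V(2,+1) = 0.000000; V(2,+2) = 0.000000
Backward induction: V(k, j) = exp(-r*dt) * [p_u * V(k+1, j+1) + p_m * V(k+1, j) + p_d * V(k+1, j-1)]
  V(1,-1) = exp(-r*dt) * [p_u*0.040000 + p_m*0.449720 + p_d*0.710882] = 0.433012
  V(1,+0) = exp(-r*dt) * [p_u*0.000000 + p_m*0.040000 + p_d*0.449720] = 0.109655
  V(1,+1) = exp(-r*dt) * [p_u*0.000000 + p_m*0.000000 + p_d*0.040000] = 0.007416
  V(0,+0) = exp(-r*dt) * [p_u*0.007416 + p_m*0.109655 + p_d*0.433012] = 0.153388


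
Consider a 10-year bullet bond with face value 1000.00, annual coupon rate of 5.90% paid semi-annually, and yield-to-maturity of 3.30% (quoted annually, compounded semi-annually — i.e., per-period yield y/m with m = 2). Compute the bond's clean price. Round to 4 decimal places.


Answer: Price = 1219.9266

Derivation:
Coupon per period c = face * coupon_rate / m = 29.500000
Periods per year m = 2; per-period yield y/m = 0.016500
Number of cashflows N = 20
Cashflows (t years, CF_t, discount factor 1/(1+y/m)^(m*t), PV):
  t = 0.5000: CF_t = 29.500000, DF = 0.983768, PV = 29.021151
  t = 1.0000: CF_t = 29.500000, DF = 0.967799, PV = 28.550075
  t = 1.5000: CF_t = 29.500000, DF = 0.952090, PV = 28.086645
  t = 2.0000: CF_t = 29.500000, DF = 0.936635, PV = 27.630738
  t = 2.5000: CF_t = 29.500000, DF = 0.921432, PV = 27.182231
  t = 3.0000: CF_t = 29.500000, DF = 0.906475, PV = 26.741005
  t = 3.5000: CF_t = 29.500000, DF = 0.891761, PV = 26.306940
  t = 4.0000: CF_t = 29.500000, DF = 0.877285, PV = 25.879921
  t = 4.5000: CF_t = 29.500000, DF = 0.863045, PV = 25.459834
  t = 5.0000: CF_t = 29.500000, DF = 0.849036, PV = 25.046566
  t = 5.5000: CF_t = 29.500000, DF = 0.835254, PV = 24.640006
  t = 6.0000: CF_t = 29.500000, DF = 0.821696, PV = 24.240045
  t = 6.5000: CF_t = 29.500000, DF = 0.808359, PV = 23.846576
  t = 7.0000: CF_t = 29.500000, DF = 0.795237, PV = 23.459495
  t = 7.5000: CF_t = 29.500000, DF = 0.782329, PV = 23.078696
  t = 8.0000: CF_t = 29.500000, DF = 0.769630, PV = 22.704079
  t = 8.5000: CF_t = 29.500000, DF = 0.757137, PV = 22.335543
  t = 9.0000: CF_t = 29.500000, DF = 0.744847, PV = 21.972988
  t = 9.5000: CF_t = 29.500000, DF = 0.732757, PV = 21.616319
  t = 10.0000: CF_t = 1029.500000, DF = 0.720862, PV = 742.127785
Price P = sum_t PV_t = 1219.926637


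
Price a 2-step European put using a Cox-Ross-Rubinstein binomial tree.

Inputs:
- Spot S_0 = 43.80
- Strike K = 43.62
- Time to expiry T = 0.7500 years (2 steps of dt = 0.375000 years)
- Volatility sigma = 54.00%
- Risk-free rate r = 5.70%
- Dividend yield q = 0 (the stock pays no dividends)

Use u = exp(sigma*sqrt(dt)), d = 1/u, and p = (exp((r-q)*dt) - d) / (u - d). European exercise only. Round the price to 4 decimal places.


Answer: Price = V(0,0) = 6.0869

Derivation:
dt = T/N = 0.375000
u = exp(sigma*sqrt(dt)) = 1.391916; d = 1/u = 0.718434
p = (exp((r-q)*dt) - d) / (u - d) = 0.450155
Discount per step: exp(-r*dt) = 0.978852
Stock lattice S(k, i) with i counting down-moves:
  k=0: S(0,0) = 43.8000
  k=1: S(1,0) = 60.9659; S(1,1) = 31.4674
  k=2: S(2,0) = 84.8594; S(2,1) = 43.8000; S(2,2) = 22.6073
Terminal payoffs V(N, i) = max(K - S_T, 0):
  V(2,0) = 0.000000; V(2,1) = 0.000000; V(2,2) = 21.012729
Backward induction: V(k, i) = exp(-r*dt) * [p * V(k+1, i) + (1-p) * V(k+1, i+1)].
  V(1,0) = exp(-r*dt) * [p*0.000000 + (1-p)*0.000000] = 0.000000
  V(1,1) = exp(-r*dt) * [p*0.000000 + (1-p)*21.012729] = 11.309412
  V(0,0) = exp(-r*dt) * [p*0.000000 + (1-p)*11.309412] = 6.086920


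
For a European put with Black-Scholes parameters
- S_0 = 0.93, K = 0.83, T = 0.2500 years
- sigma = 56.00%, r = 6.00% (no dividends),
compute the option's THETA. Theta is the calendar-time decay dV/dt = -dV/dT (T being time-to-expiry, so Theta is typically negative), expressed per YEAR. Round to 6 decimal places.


d1 = 0.5998531620; d2 = 0.3198531620
phi(d1) = 0.3332539586; exp(-qT) = 1.0000000000; exp(-rT) = 0.9851119396
Theta = -S*exp(-qT)*phi(d1)*sigma/(2*sqrt(T)) + r*K*exp(-rT)*N(-d2) - q*S*exp(-qT)*N(-d1)
N(-d1) = 0.2743020499; N(-d2) = 0.3745398227; sqrt(T) = 0.5000000000
Term 1 = -0.9300 * 1.0000000000 * 0.3332539586 * 0.5600 / (2 * 0.5000000000) = -0.1735586616
Term 2 = 0.0600 * 0.8300 * 0.9851119396 * 0.3745398227 = 0.0183743898
Term 3 = 0 (no dividend yield, q = 0)
Theta = -0.1735586616 + (0.0183743898) + (0.0000000000) = -0.155184

Answer: Theta = -0.155184


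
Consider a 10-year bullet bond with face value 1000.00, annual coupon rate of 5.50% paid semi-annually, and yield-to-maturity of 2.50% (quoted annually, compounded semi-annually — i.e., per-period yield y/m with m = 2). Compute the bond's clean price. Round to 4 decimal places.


Answer: Price = 1263.9897

Derivation:
Coupon per period c = face * coupon_rate / m = 27.500000
Periods per year m = 2; per-period yield y/m = 0.012500
Number of cashflows N = 20
Cashflows (t years, CF_t, discount factor 1/(1+y/m)^(m*t), PV):
  t = 0.5000: CF_t = 27.500000, DF = 0.987654, PV = 27.160494
  t = 1.0000: CF_t = 27.500000, DF = 0.975461, PV = 26.825179
  t = 1.5000: CF_t = 27.500000, DF = 0.963418, PV = 26.494004
  t = 2.0000: CF_t = 27.500000, DF = 0.951524, PV = 26.166918
  t = 2.5000: CF_t = 27.500000, DF = 0.939777, PV = 25.843869
  t = 3.0000: CF_t = 27.500000, DF = 0.928175, PV = 25.524809
  t = 3.5000: CF_t = 27.500000, DF = 0.916716, PV = 25.209688
  t = 4.0000: CF_t = 27.500000, DF = 0.905398, PV = 24.898457
  t = 4.5000: CF_t = 27.500000, DF = 0.894221, PV = 24.591069
  t = 5.0000: CF_t = 27.500000, DF = 0.883181, PV = 24.287475
  t = 5.5000: CF_t = 27.500000, DF = 0.872277, PV = 23.987630
  t = 6.0000: CF_t = 27.500000, DF = 0.861509, PV = 23.691487
  t = 6.5000: CF_t = 27.500000, DF = 0.850873, PV = 23.398999
  t = 7.0000: CF_t = 27.500000, DF = 0.840368, PV = 23.110122
  t = 7.5000: CF_t = 27.500000, DF = 0.829993, PV = 22.824812
  t = 8.0000: CF_t = 27.500000, DF = 0.819746, PV = 22.543025
  t = 8.5000: CF_t = 27.500000, DF = 0.809626, PV = 22.264716
  t = 9.0000: CF_t = 27.500000, DF = 0.799631, PV = 21.989843
  t = 9.5000: CF_t = 27.500000, DF = 0.789759, PV = 21.718363
  t = 10.0000: CF_t = 1027.500000, DF = 0.780009, PV = 801.458783
Price P = sum_t PV_t = 1263.989742


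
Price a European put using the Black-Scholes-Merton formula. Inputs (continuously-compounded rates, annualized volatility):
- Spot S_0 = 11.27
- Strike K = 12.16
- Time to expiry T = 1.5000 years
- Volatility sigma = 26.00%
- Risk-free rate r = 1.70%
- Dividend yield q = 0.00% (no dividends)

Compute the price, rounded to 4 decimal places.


Answer: Price = 1.7727

Derivation:
d1 = (ln(S/K) + (r - q + 0.5*sigma^2) * T) / (sigma * sqrt(T)) = 0.00060437
d2 = d1 - sigma * sqrt(T) = -0.31782930
exp(-rT) = 0.97482238; exp(-qT) = 1.00000000
P = K * exp(-rT) * N(-d2) - S_0 * exp(-qT) * N(-d1)
N(-d1) = 0.49975889; N(-d2) = 0.62469279
P = 12.1600 * 0.97482238 * 0.62469279 - 11.2700 * 1.00000000 * 0.49975889 = 1.7727


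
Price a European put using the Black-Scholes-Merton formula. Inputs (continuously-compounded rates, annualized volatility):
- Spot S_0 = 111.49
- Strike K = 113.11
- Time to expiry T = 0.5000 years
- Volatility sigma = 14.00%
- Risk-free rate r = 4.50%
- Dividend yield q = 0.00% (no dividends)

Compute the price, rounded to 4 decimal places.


d1 = (ln(S/K) + (r - q + 0.5*sigma^2) * T) / (sigma * sqrt(T)) = 0.13105824
d2 = d1 - sigma * sqrt(T) = 0.03206329
exp(-rT) = 0.97775124; exp(-qT) = 1.00000000
P = K * exp(-rT) * N(-d2) - S_0 * exp(-qT) * N(-d1)
N(-d1) = 0.44786462; N(-d2) = 0.48721079
P = 113.1100 * 0.97775124 * 0.48721079 - 111.4900 * 1.00000000 * 0.44786462 = 3.9499

Answer: Price = 3.9499


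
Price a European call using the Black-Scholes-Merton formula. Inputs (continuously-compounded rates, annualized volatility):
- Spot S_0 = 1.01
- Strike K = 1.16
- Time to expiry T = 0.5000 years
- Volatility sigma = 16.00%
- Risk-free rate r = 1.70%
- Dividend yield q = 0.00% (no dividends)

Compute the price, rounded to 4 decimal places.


Answer: Price = 0.0076

Derivation:
d1 = (ln(S/K) + (r - q + 0.5*sigma^2) * T) / (sigma * sqrt(T)) = -1.09221193
d2 = d1 - sigma * sqrt(T) = -1.20534902
exp(-rT) = 0.99153602; exp(-qT) = 1.00000000
C = S_0 * exp(-qT) * N(d1) - K * exp(-rT) * N(d2)
N(d1) = 0.13736998; N(d2) = 0.11403430
C = 1.0100 * 1.00000000 * 0.13736998 - 1.1600 * 0.99153602 * 0.11403430 = 0.0076


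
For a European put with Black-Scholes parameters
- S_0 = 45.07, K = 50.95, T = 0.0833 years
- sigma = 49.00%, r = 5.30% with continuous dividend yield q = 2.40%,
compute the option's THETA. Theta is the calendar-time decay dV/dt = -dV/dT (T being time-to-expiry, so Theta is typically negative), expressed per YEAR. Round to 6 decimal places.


Answer: Theta = -9.879290

Derivation:
d1 = -0.7793105063; d2 = -0.9207330292
phi(d1) = 0.2944632811; exp(-qT) = 0.9980027971; exp(-rT) = 0.9955948313
Theta = -S*exp(-qT)*phi(d1)*sigma/(2*sqrt(T)) + r*K*exp(-rT)*N(-d2) - q*S*exp(-qT)*N(-d1)
N(-d1) = 0.7821015864; N(-d2) = 0.8214050863; sqrt(T) = 0.2886173938
Term 1 = -45.0700 * 0.9980027971 * 0.2944632811 * 0.4900 / (2 * 0.2886173938) = -11.2433064273
Term 2 = 0.0530 * 50.9500 * 0.9955948313 * 0.8214050863 = 2.2083102028
Term 3 = -0.0240 * 45.0700 * 0.9980027971 * 0.7821015864 = -0.8442940430
Theta = -11.2433064273 + (2.2083102028) + (-0.8442940430) = -9.879290


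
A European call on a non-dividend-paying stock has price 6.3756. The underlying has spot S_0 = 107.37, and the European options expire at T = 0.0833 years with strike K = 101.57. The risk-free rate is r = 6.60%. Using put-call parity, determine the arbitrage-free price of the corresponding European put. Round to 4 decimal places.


Answer: Put price = 0.0187

Derivation:
Put-call parity: C - P = S_0 * exp(-qT) - K * exp(-rT).
S_0 * exp(-qT) = 107.3700 * 1.00000000 = 107.37000000
K * exp(-rT) = 101.5700 * 0.99451729 = 101.01312066
P = C - S*exp(-qT) + K*exp(-rT)
P = 6.3756 - 107.37000000 + 101.01312066 = 0.0187


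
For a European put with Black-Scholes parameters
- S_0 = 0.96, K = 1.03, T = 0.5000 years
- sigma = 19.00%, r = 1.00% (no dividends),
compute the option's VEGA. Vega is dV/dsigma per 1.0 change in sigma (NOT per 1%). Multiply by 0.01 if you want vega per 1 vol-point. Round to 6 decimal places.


Answer: Vega = 0.248004

Derivation:
d1 = -0.4194691163; d2 = -0.5538194047
phi(d1) = 0.3653440733; exp(-qT) = 1.0000000000; exp(-rT) = 0.9950124792
Vega = S * exp(-qT) * phi(d1) * sqrt(T) = 0.9600 * 1.0000000000 * 0.3653440733 * 0.7071067812 = 0.248004


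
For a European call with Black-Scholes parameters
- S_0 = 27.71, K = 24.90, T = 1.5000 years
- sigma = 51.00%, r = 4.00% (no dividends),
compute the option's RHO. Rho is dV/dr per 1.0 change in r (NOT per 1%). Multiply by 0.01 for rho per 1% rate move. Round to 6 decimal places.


d1 = 0.5795533643; d2 = -0.0450665201
phi(d1) = 0.3372672675; exp(-qT) = 1.0000000000; exp(-rT) = 0.9417645336
N(d2) = 0.4820271437
Rho = K*T*exp(-rT)*N(d2) = 24.9000 * 1.5000 * 0.9417645336 * 0.4820271437 = 16.955259

Answer: Rho = 16.955259


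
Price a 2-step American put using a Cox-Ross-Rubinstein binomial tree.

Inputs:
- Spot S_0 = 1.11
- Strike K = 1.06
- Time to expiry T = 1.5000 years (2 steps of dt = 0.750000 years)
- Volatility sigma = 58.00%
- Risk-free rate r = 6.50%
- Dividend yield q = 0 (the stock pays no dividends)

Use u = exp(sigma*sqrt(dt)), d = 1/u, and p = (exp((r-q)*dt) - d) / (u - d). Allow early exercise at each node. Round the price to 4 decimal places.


Answer: Price = V(0,0) = 0.2128

Derivation:
dt = T/N = 0.750000
u = exp(sigma*sqrt(dt)) = 1.652509; d = 1/u = 0.605140
p = (exp((r-q)*dt) - d) / (u - d) = 0.424700
Discount per step: exp(-r*dt) = 0.952419
Stock lattice S(k, i) with i counting down-moves:
  k=0: S(0,0) = 1.1100
  k=1: S(1,0) = 1.8343; S(1,1) = 0.6717
  k=2: S(2,0) = 3.0312; S(2,1) = 1.1100; S(2,2) = 0.4065
Terminal payoffs V(N, i) = max(K - S_T, 0):
  V(2,0) = 0.000000; V(2,1) = 0.000000; V(2,2) = 0.653524
Backward induction: V(k, i) = exp(-r*dt) * [p * V(k+1, i) + (1-p) * V(k+1, i+1)]; then take max(V_cont, immediate exercise) for American.
  V(1,0) = exp(-r*dt) * [p*0.000000 + (1-p)*0.000000] = 0.000000; exercise = 0.000000; V(1,0) = max -> 0.000000
  V(1,1) = exp(-r*dt) * [p*0.000000 + (1-p)*0.653524] = 0.358083; exercise = 0.388294; V(1,1) = max -> 0.388294
  V(0,0) = exp(-r*dt) * [p*0.000000 + (1-p)*0.388294] = 0.212757; exercise = 0.000000; V(0,0) = max -> 0.212757


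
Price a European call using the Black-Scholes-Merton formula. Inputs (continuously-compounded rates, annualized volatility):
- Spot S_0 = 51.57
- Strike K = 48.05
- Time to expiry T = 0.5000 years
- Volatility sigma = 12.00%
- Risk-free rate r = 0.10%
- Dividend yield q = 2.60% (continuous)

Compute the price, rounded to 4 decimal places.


Answer: Price = 3.4916

Derivation:
d1 = (ln(S/K) + (r - q + 0.5*sigma^2) * T) / (sigma * sqrt(T)) = 0.72829609
d2 = d1 - sigma * sqrt(T) = 0.64344328
exp(-rT) = 0.99950012; exp(-qT) = 0.98708414
C = S_0 * exp(-qT) * N(d1) - K * exp(-rT) * N(d2)
N(d1) = 0.76678382; N(d2) = 0.74003175
C = 51.5700 * 0.98708414 * 0.76678382 - 48.0500 * 0.99950012 * 0.74003175 = 3.4916


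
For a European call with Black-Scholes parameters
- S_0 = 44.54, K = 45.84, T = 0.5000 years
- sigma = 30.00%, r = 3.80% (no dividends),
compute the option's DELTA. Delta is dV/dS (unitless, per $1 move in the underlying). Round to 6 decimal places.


d1 = 0.0600125741; d2 = -0.1521194603
phi(d1) = 0.3982245297; exp(-qT) = 1.0000000000; exp(-rT) = 0.9811793622
N(d1) = 0.5239271900
Delta = exp(-qT) * N(d1) = 1.0000000000 * 0.5239271900 = 0.523927

Answer: Delta = 0.523927


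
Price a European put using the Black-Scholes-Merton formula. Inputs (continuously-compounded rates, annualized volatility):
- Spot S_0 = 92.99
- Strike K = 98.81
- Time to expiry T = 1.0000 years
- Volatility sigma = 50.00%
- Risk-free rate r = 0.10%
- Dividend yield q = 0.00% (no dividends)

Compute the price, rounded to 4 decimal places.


Answer: Price = 21.9147

Derivation:
d1 = (ln(S/K) + (r - q + 0.5*sigma^2) * T) / (sigma * sqrt(T)) = 0.13058629
d2 = d1 - sigma * sqrt(T) = -0.36941371
exp(-rT) = 0.99900050; exp(-qT) = 1.00000000
P = K * exp(-rT) * N(-d2) - S_0 * exp(-qT) * N(-d1)
N(-d1) = 0.44805129; N(-d2) = 0.64409031
P = 98.8100 * 0.99900050 * 0.64409031 - 92.9900 * 1.00000000 * 0.44805129 = 21.9147


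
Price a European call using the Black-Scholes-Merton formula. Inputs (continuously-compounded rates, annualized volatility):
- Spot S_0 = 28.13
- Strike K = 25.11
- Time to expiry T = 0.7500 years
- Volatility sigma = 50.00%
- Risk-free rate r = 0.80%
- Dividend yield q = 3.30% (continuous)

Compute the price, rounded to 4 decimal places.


d1 = (ln(S/K) + (r - q + 0.5*sigma^2) * T) / (sigma * sqrt(T)) = 0.43548480
d2 = d1 - sigma * sqrt(T) = 0.00247210
exp(-rT) = 0.99401796; exp(-qT) = 0.97555377
C = S_0 * exp(-qT) * N(d1) - K * exp(-rT) * N(d2)
N(d1) = 0.66839471; N(d2) = 0.50098622
C = 28.1300 * 0.97555377 * 0.66839471 - 25.1100 * 0.99401796 * 0.50098622 = 5.8378

Answer: Price = 5.8378


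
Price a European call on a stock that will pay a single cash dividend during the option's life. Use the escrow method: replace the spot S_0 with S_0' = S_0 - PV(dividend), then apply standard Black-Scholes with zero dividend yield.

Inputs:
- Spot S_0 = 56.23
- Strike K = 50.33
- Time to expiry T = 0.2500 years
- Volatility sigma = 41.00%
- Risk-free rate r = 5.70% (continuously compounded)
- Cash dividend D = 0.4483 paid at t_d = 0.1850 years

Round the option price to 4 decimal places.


Answer: Price = 8.0679

Derivation:
PV(D) = D * exp(-r * t_d) = 0.4483 * 0.98951040 = 0.44359751
S_0' = S_0 - PV(D) = 56.2300 - 0.44359751 = 55.78640249
d1 = (ln(S_0'/K) + (r + sigma^2/2)*T) / (sigma*sqrt(T)) = 0.67410408
d2 = d1 - sigma*sqrt(T) = 0.46910408
exp(-rT) = 0.98585105
N(d1) = 0.74987743; N(d2) = 0.68050238
C = S_0' * N(d1) - K * exp(-rT) * N(d2) = 55.78640249 * 0.74987743 - 50.3300 * 0.98585105 * 0.68050238 = 8.0679


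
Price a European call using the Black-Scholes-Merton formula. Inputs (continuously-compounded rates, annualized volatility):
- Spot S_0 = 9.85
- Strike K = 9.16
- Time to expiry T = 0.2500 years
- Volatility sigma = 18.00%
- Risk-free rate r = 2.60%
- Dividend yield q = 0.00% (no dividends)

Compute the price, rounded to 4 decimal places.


d1 = (ln(S/K) + (r - q + 0.5*sigma^2) * T) / (sigma * sqrt(T)) = 0.92416974
d2 = d1 - sigma * sqrt(T) = 0.83416974
exp(-rT) = 0.99352108; exp(-qT) = 1.00000000
C = S_0 * exp(-qT) * N(d1) - K * exp(-rT) * N(d2)
N(d1) = 0.82230103; N(d2) = 0.79790733
C = 9.8500 * 1.00000000 * 0.82230103 - 9.1600 * 0.99352108 * 0.79790733 = 0.8382

Answer: Price = 0.8382


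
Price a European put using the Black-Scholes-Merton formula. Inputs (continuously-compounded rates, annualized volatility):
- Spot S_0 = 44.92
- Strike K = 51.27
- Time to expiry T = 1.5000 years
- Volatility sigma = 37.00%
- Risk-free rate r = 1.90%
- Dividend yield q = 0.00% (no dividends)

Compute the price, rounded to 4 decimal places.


Answer: Price = 11.1640

Derivation:
d1 = (ln(S/K) + (r - q + 0.5*sigma^2) * T) / (sigma * sqrt(T)) = -0.00231191
d2 = d1 - sigma * sqrt(T) = -0.45546751
exp(-rT) = 0.97190229; exp(-qT) = 1.00000000
P = K * exp(-rT) * N(-d2) - S_0 * exp(-qT) * N(-d1)
N(-d1) = 0.50092232; N(-d2) = 0.67561353
P = 51.2700 * 0.97190229 * 0.67561353 - 44.9200 * 1.00000000 * 0.50092232 = 11.1640


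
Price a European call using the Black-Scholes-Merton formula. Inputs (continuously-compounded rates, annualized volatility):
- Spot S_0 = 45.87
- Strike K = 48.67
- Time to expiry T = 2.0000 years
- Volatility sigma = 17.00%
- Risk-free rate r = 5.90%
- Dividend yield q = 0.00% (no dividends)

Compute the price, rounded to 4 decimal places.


d1 = (ln(S/K) + (r - q + 0.5*sigma^2) * T) / (sigma * sqrt(T)) = 0.36456963
d2 = d1 - sigma * sqrt(T) = 0.12415333
exp(-rT) = 0.88869605; exp(-qT) = 1.00000000
C = S_0 * exp(-qT) * N(d1) - K * exp(-rT) * N(d2)
N(d1) = 0.64228366; N(d2) = 0.54940306
C = 45.8700 * 1.00000000 * 0.64228366 - 48.6700 * 0.88869605 * 0.54940306 = 5.6983

Answer: Price = 5.6983


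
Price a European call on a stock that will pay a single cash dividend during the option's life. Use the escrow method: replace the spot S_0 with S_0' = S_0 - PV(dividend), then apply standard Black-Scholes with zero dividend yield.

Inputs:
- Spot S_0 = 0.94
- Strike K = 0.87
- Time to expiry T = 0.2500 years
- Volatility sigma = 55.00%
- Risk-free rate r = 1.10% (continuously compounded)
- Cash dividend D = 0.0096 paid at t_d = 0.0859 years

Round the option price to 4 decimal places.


PV(D) = D * exp(-r * t_d) = 0.0096 * 0.99905555 = 0.00959093
S_0' = S_0 - PV(D) = 0.9400 - 0.00959093 = 0.93040907
d1 = (ln(S_0'/K) + (r + sigma^2/2)*T) / (sigma*sqrt(T)) = 0.39161322
d2 = d1 - sigma*sqrt(T) = 0.11661322
exp(-rT) = 0.99725378
N(d1) = 0.65232799; N(d2) = 0.54641672
C = S_0' * N(d1) - K * exp(-rT) * N(d2) = 0.93040907 * 0.65232799 - 0.8700 * 0.99725378 * 0.54641672 = 0.1329

Answer: Price = 0.1329


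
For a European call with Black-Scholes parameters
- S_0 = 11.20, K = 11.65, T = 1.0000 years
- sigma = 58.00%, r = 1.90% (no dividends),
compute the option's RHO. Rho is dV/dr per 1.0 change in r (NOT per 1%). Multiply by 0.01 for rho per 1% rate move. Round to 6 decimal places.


Answer: Rho = 4.258296

Derivation:
d1 = 0.2548406867; d2 = -0.3251593133
phi(d1) = 0.3861959403; exp(-qT) = 1.0000000000; exp(-rT) = 0.9811793622
N(d2) = 0.3725302501
Rho = K*T*exp(-rT)*N(d2) = 11.6500 * 1.0000 * 0.9811793622 * 0.3725302501 = 4.258296


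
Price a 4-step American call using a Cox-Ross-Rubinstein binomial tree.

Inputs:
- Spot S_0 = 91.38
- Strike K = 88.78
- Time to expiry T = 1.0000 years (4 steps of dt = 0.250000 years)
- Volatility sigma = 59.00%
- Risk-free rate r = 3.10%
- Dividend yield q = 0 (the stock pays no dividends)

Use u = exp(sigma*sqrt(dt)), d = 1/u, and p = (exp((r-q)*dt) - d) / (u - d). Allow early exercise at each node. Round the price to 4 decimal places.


Answer: Price = V(0,0) = 22.5387

Derivation:
dt = T/N = 0.250000
u = exp(sigma*sqrt(dt)) = 1.343126; d = 1/u = 0.744532
p = (exp((r-q)*dt) - d) / (u - d) = 0.439778
Discount per step: exp(-r*dt) = 0.992280
Stock lattice S(k, i) with i counting down-moves:
  k=0: S(0,0) = 91.3800
  k=1: S(1,0) = 122.7349; S(1,1) = 68.0353
  k=2: S(2,0) = 164.8485; S(2,1) = 91.3800; S(2,2) = 50.6544
  k=3: S(3,0) = 221.4123; S(3,1) = 122.7349; S(3,2) = 68.0353; S(3,3) = 37.7138
  k=4: S(4,0) = 297.3847; S(4,1) = 164.8485; S(4,2) = 91.3800; S(4,3) = 50.6544; S(4,4) = 28.0791
Terminal payoffs V(N, i) = max(S_T - K, 0):
  V(4,0) = 208.604715; V(4,1) = 76.068461; V(4,2) = 2.600000; V(4,3) = 0.000000; V(4,4) = 0.000000
Backward induction: V(k, i) = exp(-r*dt) * [p * V(k+1, i) + (1-p) * V(k+1, i+1)]; then take max(V_cont, immediate exercise) for American.
  V(3,0) = exp(-r*dt) * [p*208.604715 + (1-p)*76.068461] = 133.317699; exercise = 132.632314; V(3,0) = max -> 133.317699
  V(3,1) = exp(-r*dt) * [p*76.068461 + (1-p)*2.600000] = 34.640272; exercise = 33.954887; V(3,1) = max -> 34.640272
  V(3,2) = exp(-r*dt) * [p*2.600000 + (1-p)*0.000000] = 1.134594; exercise = 0.000000; V(3,2) = max -> 1.134594
  V(3,3) = exp(-r*dt) * [p*0.000000 + (1-p)*0.000000] = 0.000000; exercise = 0.000000; V(3,3) = max -> 0.000000
  V(2,0) = exp(-r*dt) * [p*133.317699 + (1-p)*34.640272] = 77.433942; exercise = 76.068461; V(2,0) = max -> 77.433942
  V(2,1) = exp(-r*dt) * [p*34.640272 + (1-p)*1.134594] = 15.747124; exercise = 2.600000; V(2,1) = max -> 15.747124
  V(2,2) = exp(-r*dt) * [p*1.134594 + (1-p)*0.000000] = 0.495117; exercise = 0.000000; V(2,2) = max -> 0.495117
  V(1,0) = exp(-r*dt) * [p*77.433942 + (1-p)*15.747124] = 42.544598; exercise = 33.954887; V(1,0) = max -> 42.544598
  V(1,1) = exp(-r*dt) * [p*15.747124 + (1-p)*0.495117] = 7.147002; exercise = 0.000000; V(1,1) = max -> 7.147002
  V(0,0) = exp(-r*dt) * [p*42.544598 + (1-p)*7.147002] = 22.538715; exercise = 2.600000; V(0,0) = max -> 22.538715


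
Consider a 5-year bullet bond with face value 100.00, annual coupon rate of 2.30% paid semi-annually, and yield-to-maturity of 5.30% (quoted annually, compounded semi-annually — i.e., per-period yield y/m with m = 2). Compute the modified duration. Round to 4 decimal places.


Answer: Modified duration = 4.6072

Derivation:
Coupon per period c = face * coupon_rate / m = 1.150000
Periods per year m = 2; per-period yield y/m = 0.026500
Number of cashflows N = 10
Cashflows (t years, CF_t, discount factor 1/(1+y/m)^(m*t), PV):
  t = 0.5000: CF_t = 1.150000, DF = 0.974184, PV = 1.120312
  t = 1.0000: CF_t = 1.150000, DF = 0.949035, PV = 1.091390
  t = 1.5000: CF_t = 1.150000, DF = 0.924535, PV = 1.063215
  t = 2.0000: CF_t = 1.150000, DF = 0.900667, PV = 1.035767
  t = 2.5000: CF_t = 1.150000, DF = 0.877415, PV = 1.009028
  t = 3.0000: CF_t = 1.150000, DF = 0.854764, PV = 0.982979
  t = 3.5000: CF_t = 1.150000, DF = 0.832698, PV = 0.957602
  t = 4.0000: CF_t = 1.150000, DF = 0.811201, PV = 0.932881
  t = 4.5000: CF_t = 1.150000, DF = 0.790259, PV = 0.908798
  t = 5.0000: CF_t = 101.150000, DF = 0.769858, PV = 77.871107
Price P = sum_t PV_t = 86.973078
First compute Macaulay numerator sum_t t * PV_t:
  t * PV_t at t = 0.5000: 0.560156
  t * PV_t at t = 1.0000: 1.091390
  t * PV_t at t = 1.5000: 1.594822
  t * PV_t at t = 2.0000: 2.071534
  t * PV_t at t = 2.5000: 2.522569
  t * PV_t at t = 3.0000: 2.948936
  t * PV_t at t = 3.5000: 3.351608
  t * PV_t at t = 4.0000: 3.731524
  t * PV_t at t = 4.5000: 4.089590
  t * PV_t at t = 5.0000: 389.355536
Macaulay duration D = 411.317665 / 86.973078 = 4.729253
Modified duration = D / (1 + y/m) = 4.729253 / (1 + 0.026500) = 4.607163


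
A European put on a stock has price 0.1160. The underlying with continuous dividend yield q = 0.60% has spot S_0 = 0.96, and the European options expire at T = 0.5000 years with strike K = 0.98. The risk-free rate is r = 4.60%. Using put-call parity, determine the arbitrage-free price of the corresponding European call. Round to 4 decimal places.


Answer: Call price = 0.1154

Derivation:
Put-call parity: C - P = S_0 * exp(-qT) - K * exp(-rT).
S_0 * exp(-qT) = 0.9600 * 0.99700450 = 0.95712432
K * exp(-rT) = 0.9800 * 0.97726248 = 0.95771723
C = P + S*exp(-qT) - K*exp(-rT)
C = 0.1160 + 0.95712432 - 0.95771723 = 0.1154


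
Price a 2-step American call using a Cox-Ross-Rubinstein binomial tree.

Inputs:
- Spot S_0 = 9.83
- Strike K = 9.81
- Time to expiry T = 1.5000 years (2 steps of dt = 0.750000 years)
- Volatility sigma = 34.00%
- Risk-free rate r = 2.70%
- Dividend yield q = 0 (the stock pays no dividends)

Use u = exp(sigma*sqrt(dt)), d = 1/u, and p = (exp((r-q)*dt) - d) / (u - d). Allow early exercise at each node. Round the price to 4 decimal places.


Answer: Price = V(0,0) = 1.6237

Derivation:
dt = T/N = 0.750000
u = exp(sigma*sqrt(dt)) = 1.342386; d = 1/u = 0.744942
p = (exp((r-q)*dt) - d) / (u - d) = 0.461155
Discount per step: exp(-r*dt) = 0.979954
Stock lattice S(k, i) with i counting down-moves:
  k=0: S(0,0) = 9.8300
  k=1: S(1,0) = 13.1957; S(1,1) = 7.3228
  k=2: S(2,0) = 17.7137; S(2,1) = 9.8300; S(2,2) = 5.4550
Terminal payoffs V(N, i) = max(S_T - K, 0):
  V(2,0) = 7.903662; V(2,1) = 0.020000; V(2,2) = 0.000000
Backward induction: V(k, i) = exp(-r*dt) * [p * V(k+1, i) + (1-p) * V(k+1, i+1)]; then take max(V_cont, immediate exercise) for American.
  V(1,0) = exp(-r*dt) * [p*7.903662 + (1-p)*0.020000] = 3.582309; exercise = 3.385655; V(1,0) = max -> 3.582309
  V(1,1) = exp(-r*dt) * [p*0.020000 + (1-p)*0.000000] = 0.009038; exercise = 0.000000; V(1,1) = max -> 0.009038
  V(0,0) = exp(-r*dt) * [p*3.582309 + (1-p)*0.009038] = 1.623656; exercise = 0.020000; V(0,0) = max -> 1.623656


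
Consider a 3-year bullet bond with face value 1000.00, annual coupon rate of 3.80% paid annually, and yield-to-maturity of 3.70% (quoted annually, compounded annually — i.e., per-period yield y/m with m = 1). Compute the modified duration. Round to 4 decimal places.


Answer: Modified duration = 2.7885

Derivation:
Coupon per period c = face * coupon_rate / m = 38.000000
Periods per year m = 1; per-period yield y/m = 0.037000
Number of cashflows N = 3
Cashflows (t years, CF_t, discount factor 1/(1+y/m)^(m*t), PV):
  t = 1.0000: CF_t = 38.000000, DF = 0.964320, PV = 36.644166
  t = 2.0000: CF_t = 38.000000, DF = 0.929913, PV = 35.336708
  t = 3.0000: CF_t = 1038.000000, DF = 0.896734, PV = 930.810094
Price P = sum_t PV_t = 1002.790968
First compute Macaulay numerator sum_t t * PV_t:
  t * PV_t at t = 1.0000: 36.644166
  t * PV_t at t = 2.0000: 70.673415
  t * PV_t at t = 3.0000: 2792.430283
Macaulay duration D = 2899.747864 / 1002.790968 = 2.891677
Modified duration = D / (1 + y/m) = 2.891677 / (1 + 0.037000) = 2.788503


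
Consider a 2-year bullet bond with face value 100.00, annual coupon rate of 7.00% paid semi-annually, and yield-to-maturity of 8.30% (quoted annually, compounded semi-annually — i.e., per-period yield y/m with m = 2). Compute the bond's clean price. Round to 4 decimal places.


Answer: Price = 97.6489

Derivation:
Coupon per period c = face * coupon_rate / m = 3.500000
Periods per year m = 2; per-period yield y/m = 0.041500
Number of cashflows N = 4
Cashflows (t years, CF_t, discount factor 1/(1+y/m)^(m*t), PV):
  t = 0.5000: CF_t = 3.500000, DF = 0.960154, PV = 3.360538
  t = 1.0000: CF_t = 3.500000, DF = 0.921895, PV = 3.226632
  t = 1.5000: CF_t = 3.500000, DF = 0.885161, PV = 3.098063
  t = 2.0000: CF_t = 103.500000, DF = 0.849890, PV = 87.963652
Price P = sum_t PV_t = 97.648885


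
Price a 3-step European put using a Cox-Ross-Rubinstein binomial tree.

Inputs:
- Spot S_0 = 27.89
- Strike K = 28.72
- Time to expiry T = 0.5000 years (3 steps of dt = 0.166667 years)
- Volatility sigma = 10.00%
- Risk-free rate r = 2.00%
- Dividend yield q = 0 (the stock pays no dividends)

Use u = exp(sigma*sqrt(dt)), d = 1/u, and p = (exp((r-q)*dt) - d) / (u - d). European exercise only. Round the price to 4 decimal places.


Answer: Price = V(0,0) = 1.0895

Derivation:
dt = T/N = 0.166667
u = exp(sigma*sqrt(dt)) = 1.041670; d = 1/u = 0.959997
p = (exp((r-q)*dt) - d) / (u - d) = 0.530677
Discount per step: exp(-r*dt) = 0.996672
Stock lattice S(k, i) with i counting down-moves:
  k=0: S(0,0) = 27.8900
  k=1: S(1,0) = 29.0522; S(1,1) = 26.7743
  k=2: S(2,0) = 30.2628; S(2,1) = 27.8900; S(2,2) = 25.7033
  k=3: S(3,0) = 31.5238; S(3,1) = 29.0522; S(3,2) = 26.7743; S(3,3) = 24.6751
Terminal payoffs V(N, i) = max(K - S_T, 0):
  V(3,0) = 0.000000; V(3,1) = 0.000000; V(3,2) = 1.945676; V(3,3) = 4.044923
Backward induction: V(k, i) = exp(-r*dt) * [p * V(k+1, i) + (1-p) * V(k+1, i+1)].
  V(2,0) = exp(-r*dt) * [p*0.000000 + (1-p)*0.000000] = 0.000000
  V(2,1) = exp(-r*dt) * [p*0.000000 + (1-p)*1.945676] = 0.910112
  V(2,2) = exp(-r*dt) * [p*1.945676 + (1-p)*4.044923] = 2.921148
  V(1,0) = exp(-r*dt) * [p*0.000000 + (1-p)*0.910112] = 0.425715
  V(1,1) = exp(-r*dt) * [p*0.910112 + (1-p)*2.921148] = 1.847768
  V(0,0) = exp(-r*dt) * [p*0.425715 + (1-p)*1.847768] = 1.089480


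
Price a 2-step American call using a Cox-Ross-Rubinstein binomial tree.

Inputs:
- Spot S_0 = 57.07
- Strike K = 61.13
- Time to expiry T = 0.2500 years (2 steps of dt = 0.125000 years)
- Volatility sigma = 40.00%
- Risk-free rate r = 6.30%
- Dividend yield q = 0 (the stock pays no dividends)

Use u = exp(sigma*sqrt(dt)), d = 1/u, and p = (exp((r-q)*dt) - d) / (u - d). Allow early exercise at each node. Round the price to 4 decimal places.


Answer: Price = V(0,0) = 3.4859

Derivation:
dt = T/N = 0.125000
u = exp(sigma*sqrt(dt)) = 1.151910; d = 1/u = 0.868123
p = (exp((r-q)*dt) - d) / (u - d) = 0.492563
Discount per step: exp(-r*dt) = 0.992156
Stock lattice S(k, i) with i counting down-moves:
  k=0: S(0,0) = 57.0700
  k=1: S(1,0) = 65.7395; S(1,1) = 49.5438
  k=2: S(2,0) = 75.7260; S(2,1) = 57.0700; S(2,2) = 43.0101
Terminal payoffs V(N, i) = max(S_T - K, 0):
  V(2,0) = 14.595980; V(2,1) = 0.000000; V(2,2) = 0.000000
Backward induction: V(k, i) = exp(-r*dt) * [p * V(k+1, i) + (1-p) * V(k+1, i+1)]; then take max(V_cont, immediate exercise) for American.
  V(1,0) = exp(-r*dt) * [p*14.595980 + (1-p)*0.000000] = 7.133042; exercise = 4.609499; V(1,0) = max -> 7.133042
  V(1,1) = exp(-r*dt) * [p*0.000000 + (1-p)*0.000000] = 0.000000; exercise = 0.000000; V(1,1) = max -> 0.000000
  V(0,0) = exp(-r*dt) * [p*7.133042 + (1-p)*0.000000] = 3.485911; exercise = 0.000000; V(0,0) = max -> 3.485911


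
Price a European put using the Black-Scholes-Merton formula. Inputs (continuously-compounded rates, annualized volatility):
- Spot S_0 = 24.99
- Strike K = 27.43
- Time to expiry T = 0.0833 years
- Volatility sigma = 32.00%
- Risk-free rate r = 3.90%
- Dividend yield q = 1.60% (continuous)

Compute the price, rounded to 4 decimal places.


d1 = (ln(S/K) + (r - q + 0.5*sigma^2) * T) / (sigma * sqrt(T)) = -0.94178207
d2 = d1 - sigma * sqrt(T) = -1.03413964
exp(-rT) = 0.99675657; exp(-qT) = 0.99866809
P = K * exp(-rT) * N(-d2) - S_0 * exp(-qT) * N(-d1)
N(-d1) = 0.82684789; N(-d2) = 0.84946456
P = 27.4300 * 0.99675657 * 0.84946456 - 24.9900 * 0.99866809 * 0.82684789 = 2.5898

Answer: Price = 2.5898


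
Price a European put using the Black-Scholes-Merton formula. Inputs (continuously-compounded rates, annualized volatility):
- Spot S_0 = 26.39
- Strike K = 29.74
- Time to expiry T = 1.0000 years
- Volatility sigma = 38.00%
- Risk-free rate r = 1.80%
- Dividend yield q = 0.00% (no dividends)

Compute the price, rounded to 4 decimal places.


Answer: Price = 5.7455

Derivation:
d1 = (ln(S/K) + (r - q + 0.5*sigma^2) * T) / (sigma * sqrt(T)) = -0.07712576
d2 = d1 - sigma * sqrt(T) = -0.45712576
exp(-rT) = 0.98216103; exp(-qT) = 1.00000000
P = K * exp(-rT) * N(-d2) - S_0 * exp(-qT) * N(-d1)
N(-d1) = 0.53073825; N(-d2) = 0.67620967
P = 29.7400 * 0.98216103 * 0.67620967 - 26.3900 * 1.00000000 * 0.53073825 = 5.7455


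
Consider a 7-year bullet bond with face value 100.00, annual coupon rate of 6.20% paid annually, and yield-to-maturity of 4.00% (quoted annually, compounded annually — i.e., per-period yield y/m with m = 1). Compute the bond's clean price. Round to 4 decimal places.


Answer: Price = 113.2045

Derivation:
Coupon per period c = face * coupon_rate / m = 6.200000
Periods per year m = 1; per-period yield y/m = 0.040000
Number of cashflows N = 7
Cashflows (t years, CF_t, discount factor 1/(1+y/m)^(m*t), PV):
  t = 1.0000: CF_t = 6.200000, DF = 0.961538, PV = 5.961538
  t = 2.0000: CF_t = 6.200000, DF = 0.924556, PV = 5.732249
  t = 3.0000: CF_t = 6.200000, DF = 0.888996, PV = 5.511777
  t = 4.0000: CF_t = 6.200000, DF = 0.854804, PV = 5.299786
  t = 5.0000: CF_t = 6.200000, DF = 0.821927, PV = 5.095948
  t = 6.0000: CF_t = 6.200000, DF = 0.790315, PV = 4.899950
  t = 7.0000: CF_t = 106.200000, DF = 0.759918, PV = 80.703272
Price P = sum_t PV_t = 113.204520


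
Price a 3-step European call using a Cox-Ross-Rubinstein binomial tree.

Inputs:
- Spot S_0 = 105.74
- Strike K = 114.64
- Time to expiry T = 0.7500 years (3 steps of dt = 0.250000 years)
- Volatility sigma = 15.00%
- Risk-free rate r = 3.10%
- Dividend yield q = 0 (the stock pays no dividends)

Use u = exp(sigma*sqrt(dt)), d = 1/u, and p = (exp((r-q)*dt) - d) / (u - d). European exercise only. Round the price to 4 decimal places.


Answer: Price = V(0,0) = 2.6316

Derivation:
dt = T/N = 0.250000
u = exp(sigma*sqrt(dt)) = 1.077884; d = 1/u = 0.927743
p = (exp((r-q)*dt) - d) / (u - d) = 0.533078
Discount per step: exp(-r*dt) = 0.992280
Stock lattice S(k, i) with i counting down-moves:
  k=0: S(0,0) = 105.7400
  k=1: S(1,0) = 113.9755; S(1,1) = 98.0996
  k=2: S(2,0) = 122.8524; S(2,1) = 105.7400; S(2,2) = 91.0113
  k=3: S(3,0) = 132.4206; S(3,1) = 113.9755; S(3,2) = 98.0996; S(3,3) = 84.4351
Terminal payoffs V(N, i) = max(S_T - K, 0):
  V(3,0) = 17.780604; V(3,1) = 0.000000; V(3,2) = 0.000000; V(3,3) = 0.000000
Backward induction: V(k, i) = exp(-r*dt) * [p * V(k+1, i) + (1-p) * V(k+1, i+1)].
  V(2,0) = exp(-r*dt) * [p*17.780604 + (1-p)*0.000000] = 9.405267
  V(2,1) = exp(-r*dt) * [p*0.000000 + (1-p)*0.000000] = 0.000000
  V(2,2) = exp(-r*dt) * [p*0.000000 + (1-p)*0.000000] = 0.000000
  V(1,0) = exp(-r*dt) * [p*9.405267 + (1-p)*0.000000] = 4.975031
  V(1,1) = exp(-r*dt) * [p*0.000000 + (1-p)*0.000000] = 0.000000
  V(0,0) = exp(-r*dt) * [p*4.975031 + (1-p)*0.000000] = 2.631603


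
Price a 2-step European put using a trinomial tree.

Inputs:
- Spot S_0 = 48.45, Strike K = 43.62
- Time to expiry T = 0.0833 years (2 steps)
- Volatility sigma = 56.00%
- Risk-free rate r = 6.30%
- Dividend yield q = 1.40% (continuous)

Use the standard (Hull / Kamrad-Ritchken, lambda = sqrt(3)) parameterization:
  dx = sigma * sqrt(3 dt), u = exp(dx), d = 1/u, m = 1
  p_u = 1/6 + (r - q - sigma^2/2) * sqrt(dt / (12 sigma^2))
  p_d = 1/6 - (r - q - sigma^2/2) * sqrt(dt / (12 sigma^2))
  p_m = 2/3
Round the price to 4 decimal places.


dt = T/N = 0.041650; dx = sigma*sqrt(3*dt) = 0.197950
u = exp(dx) = 1.218902; d = 1/u = 0.820411
p_u = 0.155326, p_m = 0.666667, p_d = 0.178008
Discount per step: exp(-r*dt) = 0.997379
Stock lattice S(k, j) with j the centered position index:
  k=0: S(0,+0) = 48.4500
  k=1: S(1,-1) = 39.7489; S(1,+0) = 48.4500; S(1,+1) = 59.0558
  k=2: S(2,-2) = 32.6104; S(2,-1) = 39.7489; S(2,+0) = 48.4500; S(2,+1) = 59.0558; S(2,+2) = 71.9832
Terminal payoffs V(N, j) = max(K - S_T, 0):
  V(2,-2) = 11.009584; V(2,-1) = 3.871105; V(2,+0) = 0.000000; V(2,+1) = 0.000000; V(2,+2) = 0.000000
Backward induction: V(k, j) = exp(-r*dt) * [p_u * V(k+1, j+1) + p_m * V(k+1, j) + p_d * V(k+1, j-1)]
  V(1,-1) = exp(-r*dt) * [p_u*0.000000 + p_m*3.871105 + p_d*11.009584] = 4.528627
  V(1,+0) = exp(-r*dt) * [p_u*0.000000 + p_m*0.000000 + p_d*3.871105] = 0.687280
  V(1,+1) = exp(-r*dt) * [p_u*0.000000 + p_m*0.000000 + p_d*0.000000] = 0.000000
  V(0,+0) = exp(-r*dt) * [p_u*0.000000 + p_m*0.687280 + p_d*4.528627] = 1.261004

Answer: Price = V(0,0) = 1.2610


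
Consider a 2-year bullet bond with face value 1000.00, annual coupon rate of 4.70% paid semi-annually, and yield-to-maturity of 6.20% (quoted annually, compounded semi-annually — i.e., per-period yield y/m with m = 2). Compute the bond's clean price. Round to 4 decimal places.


Coupon per period c = face * coupon_rate / m = 23.500000
Periods per year m = 2; per-period yield y/m = 0.031000
Number of cashflows N = 4
Cashflows (t years, CF_t, discount factor 1/(1+y/m)^(m*t), PV):
  t = 0.5000: CF_t = 23.500000, DF = 0.969932, PV = 22.793404
  t = 1.0000: CF_t = 23.500000, DF = 0.940768, PV = 22.108055
  t = 1.5000: CF_t = 23.500000, DF = 0.912481, PV = 21.443312
  t = 2.0000: CF_t = 1023.500000, DF = 0.885045, PV = 905.843528
Price P = sum_t PV_t = 972.188300

Answer: Price = 972.1883


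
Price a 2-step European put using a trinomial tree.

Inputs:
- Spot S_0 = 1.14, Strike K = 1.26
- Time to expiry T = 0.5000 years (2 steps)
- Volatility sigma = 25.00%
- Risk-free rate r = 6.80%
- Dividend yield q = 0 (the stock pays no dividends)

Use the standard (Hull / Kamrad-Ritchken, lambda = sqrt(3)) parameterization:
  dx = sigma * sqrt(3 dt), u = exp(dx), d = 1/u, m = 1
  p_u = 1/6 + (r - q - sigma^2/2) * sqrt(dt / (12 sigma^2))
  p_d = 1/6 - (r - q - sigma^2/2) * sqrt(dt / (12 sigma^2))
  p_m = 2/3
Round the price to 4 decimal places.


dt = T/N = 0.250000; dx = sigma*sqrt(3*dt) = 0.216506
u = exp(dx) = 1.241731; d = 1/u = 0.805327
p_u = 0.187884, p_m = 0.666667, p_d = 0.145449
Discount per step: exp(-r*dt) = 0.983144
Stock lattice S(k, j) with j the centered position index:
  k=0: S(0,+0) = 1.1400
  k=1: S(1,-1) = 0.9181; S(1,+0) = 1.1400; S(1,+1) = 1.4156
  k=2: S(2,-2) = 0.7393; S(2,-1) = 0.9181; S(2,+0) = 1.1400; S(2,+1) = 1.4156; S(2,+2) = 1.7578
Terminal payoffs V(N, j) = max(K - S_T, 0):
  V(2,-2) = 0.520650; V(2,-1) = 0.341927; V(2,+0) = 0.120000; V(2,+1) = 0.000000; V(2,+2) = 0.000000
Backward induction: V(k, j) = exp(-r*dt) * [p_u * V(k+1, j+1) + p_m * V(k+1, j) + p_d * V(k+1, j-1)]
  V(1,-1) = exp(-r*dt) * [p_u*0.120000 + p_m*0.341927 + p_d*0.520650] = 0.320726
  V(1,+0) = exp(-r*dt) * [p_u*0.000000 + p_m*0.120000 + p_d*0.341927] = 0.127546
  V(1,+1) = exp(-r*dt) * [p_u*0.000000 + p_m*0.000000 + p_d*0.120000] = 0.017160
  V(0,+0) = exp(-r*dt) * [p_u*0.017160 + p_m*0.127546 + p_d*0.320726] = 0.132630

Answer: Price = V(0,0) = 0.1326
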